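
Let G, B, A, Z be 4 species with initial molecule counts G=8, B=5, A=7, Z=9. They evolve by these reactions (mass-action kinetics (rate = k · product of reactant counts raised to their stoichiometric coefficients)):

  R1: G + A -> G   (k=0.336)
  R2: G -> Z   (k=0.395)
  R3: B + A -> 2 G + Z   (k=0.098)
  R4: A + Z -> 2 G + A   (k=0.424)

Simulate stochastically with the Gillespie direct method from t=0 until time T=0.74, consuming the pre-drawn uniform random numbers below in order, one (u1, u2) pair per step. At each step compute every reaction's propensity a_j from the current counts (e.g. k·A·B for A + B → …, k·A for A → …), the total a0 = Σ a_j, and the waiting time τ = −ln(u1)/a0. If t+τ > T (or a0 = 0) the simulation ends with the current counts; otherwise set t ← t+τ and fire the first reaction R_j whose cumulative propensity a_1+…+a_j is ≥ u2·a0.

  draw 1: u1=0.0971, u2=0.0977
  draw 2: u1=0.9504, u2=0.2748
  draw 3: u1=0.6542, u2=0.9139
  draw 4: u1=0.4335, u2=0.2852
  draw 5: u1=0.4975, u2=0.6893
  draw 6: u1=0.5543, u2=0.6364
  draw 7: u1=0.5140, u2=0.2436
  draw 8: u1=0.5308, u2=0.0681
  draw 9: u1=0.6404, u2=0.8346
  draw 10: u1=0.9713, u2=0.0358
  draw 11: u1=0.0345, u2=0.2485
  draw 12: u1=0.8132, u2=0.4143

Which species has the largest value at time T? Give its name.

Dominant species at T: G

t=0.000: G=8 B=5 A=7 Z=9
Draw 1: a1=18.816, a2=3.160, a3=3.430, a4=26.712, a0=52.118; τ=−ln(0.0971)/52.118=0.045 → t=0.045; u2·a0=0.0977·52.118=5.092 ≤ a1=18.816 → R1 fires; G=8 B=5 A=6 Z=9
Draw 2: a1=16.128, a2=3.160, a3=2.940, a4=22.896, a0=45.124; τ=−ln(0.9504)/45.124=0.001 → t=0.046; u2·a0=0.2748·45.124=12.400 ≤ a1=16.128 → R1 fires; G=8 B=5 A=5 Z=9
Draw 3: a1=13.440, a2=3.160, a3=2.450, a4=19.080, a0=38.130; τ=−ln(0.6542)/38.130=0.011 → t=0.057; u2·a0=0.9139·38.130=34.847; a1+…+a3=19.050 < 34.847 ≤ a1+…+a4=38.130 → R4 fires; G=10 B=5 A=5 Z=8
Draw 4: a1=16.800, a2=3.950, a3=2.450, a4=16.960, a0=40.160; τ=−ln(0.4335)/40.160=0.021 → t=0.078; u2·a0=0.2852·40.160=11.454 ≤ a1=16.800 → R1 fires; G=10 B=5 A=4 Z=8
Draw 5: a1=13.440, a2=3.950, a3=1.960, a4=13.568, a0=32.918; τ=−ln(0.4975)/32.918=0.021 → t=0.099; u2·a0=0.6893·32.918=22.690; a1+…+a3=19.350 < 22.690 ≤ a1+…+a4=32.918 → R4 fires; G=12 B=5 A=4 Z=7
Draw 6: a1=16.128, a2=4.740, a3=1.960, a4=11.872, a0=34.700; τ=−ln(0.5543)/34.700=0.017 → t=0.116; u2·a0=0.6364·34.700=22.083; a1+a2=20.868 < 22.083 ≤ a1+…+a3=22.828 → R3 fires; G=14 B=4 A=3 Z=8
Draw 7: a1=14.112, a2=5.530, a3=1.176, a4=10.176, a0=30.994; τ=−ln(0.5140)/30.994=0.021 → t=0.138; u2·a0=0.2436·30.994=7.550 ≤ a1=14.112 → R1 fires; G=14 B=4 A=2 Z=8
Draw 8: a1=9.408, a2=5.530, a3=0.784, a4=6.784, a0=22.506; τ=−ln(0.5308)/22.506=0.028 → t=0.166; u2·a0=0.0681·22.506=1.533 ≤ a1=9.408 → R1 fires; G=14 B=4 A=1 Z=8
Draw 9: a1=4.704, a2=5.530, a3=0.392, a4=3.392, a0=14.018; τ=−ln(0.6404)/14.018=0.032 → t=0.197; u2·a0=0.8346·14.018=11.699; a1+…+a3=10.626 < 11.699 ≤ a1+…+a4=14.018 → R4 fires; G=16 B=4 A=1 Z=7
Draw 10: a1=5.376, a2=6.320, a3=0.392, a4=2.968, a0=15.056; τ=−ln(0.9713)/15.056=0.002 → t=0.199; u2·a0=0.0358·15.056=0.539 ≤ a1=5.376 → R1 fires; G=16 B=4 A=0 Z=7
Draw 11: a1=0.000, a2=6.320, a3=0.000, a4=0.000, a0=6.320; τ=−ln(0.0345)/6.320=0.533 → t=0.732; u2·a0=0.2485·6.320=1.571; a1=0.000 < 1.571 ≤ a1+a2=6.320 → R2 fires; G=15 B=4 A=0 Z=8
Draw 12: a1=0.000, a2=5.925, a3=0.000, a4=0.000, a0=5.925; τ=−ln(0.8132)/5.925=0.035 → t=0.767 > T=0.74: stop.
At T=0.74: G=15 B=4 A=0 Z=8; the largest is G.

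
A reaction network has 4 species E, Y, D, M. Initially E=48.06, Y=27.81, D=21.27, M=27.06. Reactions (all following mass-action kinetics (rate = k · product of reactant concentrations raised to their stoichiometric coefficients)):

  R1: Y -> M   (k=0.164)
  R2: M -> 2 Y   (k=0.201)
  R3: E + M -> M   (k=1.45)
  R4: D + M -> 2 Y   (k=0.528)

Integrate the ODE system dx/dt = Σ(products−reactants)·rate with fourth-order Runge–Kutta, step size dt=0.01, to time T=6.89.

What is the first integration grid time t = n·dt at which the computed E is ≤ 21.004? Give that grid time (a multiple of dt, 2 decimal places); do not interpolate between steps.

RK4 with dt=0.01: 689 steps to T=6.89. Trajectory (selected grid times):
t=0.00: E=48.06 Y=27.81 D=21.27 M=27.06
t=0.02: E=23.65 Y=37.58 D=16.43 M=22.23
t=0.03: E=17.36 Y=41.10 D=14.68 M=20.50
t=0.77: E=0.00 Y=65.86 D=0.17 M=11.95
t=1.53: E=0.00 Y=62.71 D=0.00 M=17.52
t=2.30: E=0.00 Y=61.09 D=0.00 M=22.23
t=3.06: E=0.00 Y=60.90 D=0.00 M=26.12
t=3.83: E=0.00 Y=61.79 D=0.00 M=29.54
t=4.59: E=0.00 Y=63.49 D=0.00 M=32.59
t=5.36: E=0.00 Y=65.87 D=0.00 M=35.49
t=6.12: E=0.00 Y=68.75 D=0.00 M=38.24
t=6.89: E=0.00 Y=72.12 D=0.00 M=41.00
E(0.02)=23.649 > 21.004 but E(0.03)=17.357 ≤ 21.004, so the first grid time is t=0.03.

Threshold first reached at t = 0.03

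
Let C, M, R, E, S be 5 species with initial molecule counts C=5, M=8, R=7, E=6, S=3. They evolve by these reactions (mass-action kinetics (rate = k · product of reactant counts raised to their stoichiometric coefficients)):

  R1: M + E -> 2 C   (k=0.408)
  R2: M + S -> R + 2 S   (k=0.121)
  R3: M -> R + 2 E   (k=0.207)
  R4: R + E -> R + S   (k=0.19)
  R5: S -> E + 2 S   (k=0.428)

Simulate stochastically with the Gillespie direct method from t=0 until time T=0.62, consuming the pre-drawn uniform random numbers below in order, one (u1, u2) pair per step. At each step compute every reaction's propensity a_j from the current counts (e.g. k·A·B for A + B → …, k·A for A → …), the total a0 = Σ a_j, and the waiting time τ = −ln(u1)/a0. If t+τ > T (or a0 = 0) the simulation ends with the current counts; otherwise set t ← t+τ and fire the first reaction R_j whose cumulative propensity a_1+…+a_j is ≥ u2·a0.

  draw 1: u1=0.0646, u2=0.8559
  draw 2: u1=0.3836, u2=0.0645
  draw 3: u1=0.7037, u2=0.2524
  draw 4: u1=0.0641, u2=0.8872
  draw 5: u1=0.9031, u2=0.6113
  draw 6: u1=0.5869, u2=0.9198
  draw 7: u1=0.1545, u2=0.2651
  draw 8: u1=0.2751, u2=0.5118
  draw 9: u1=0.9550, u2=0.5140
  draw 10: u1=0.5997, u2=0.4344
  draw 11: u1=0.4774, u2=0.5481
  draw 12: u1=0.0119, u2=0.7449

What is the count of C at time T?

t=0.000: C=5 M=8 R=7 E=6 S=3
Draw 1: a1=19.584, a2=2.904, a3=1.656, a4=7.980, a5=1.284, a0=33.408; τ=−ln(0.0646)/33.408=0.082 → t=0.082; u2·a0=0.8559·33.408=28.594; a1+…+a3=24.144 < 28.594 ≤ a1+…+a4=32.124 → R4 fires; C=5 M=8 R=7 E=5 S=4
Draw 2: a1=16.320, a2=3.872, a3=1.656, a4=6.650, a5=1.712, a0=30.210; τ=−ln(0.3836)/30.210=0.032 → t=0.114; u2·a0=0.0645·30.210=1.949 ≤ a1=16.320 → R1 fires; C=7 M=7 R=7 E=4 S=4
Draw 3: a1=11.424, a2=3.388, a3=1.449, a4=5.320, a5=1.712, a0=23.293; τ=−ln(0.7037)/23.293=0.015 → t=0.129; u2·a0=0.2524·23.293=5.879 ≤ a1=11.424 → R1 fires; C=9 M=6 R=7 E=3 S=4
Draw 4: a1=7.344, a2=2.904, a3=1.242, a4=3.990, a5=1.712, a0=17.192; τ=−ln(0.0641)/17.192=0.160 → t=0.289; u2·a0=0.8872·17.192=15.253; a1+…+a3=11.490 < 15.253 ≤ a1+…+a4=15.480 → R4 fires; C=9 M=6 R=7 E=2 S=5
Draw 5: a1=4.896, a2=3.630, a3=1.242, a4=2.660, a5=2.140, a0=14.568; τ=−ln(0.9031)/14.568=0.007 → t=0.296; u2·a0=0.6113·14.568=8.905; a1+a2=8.526 < 8.905 ≤ a1+…+a3=9.768 → R3 fires; C=9 M=5 R=8 E=4 S=5
Draw 6: a1=8.160, a2=3.025, a3=1.035, a4=6.080, a5=2.140, a0=20.440; τ=−ln(0.5869)/20.440=0.026 → t=0.322; u2·a0=0.9198·20.440=18.801; a1+…+a4=18.300 < 18.801 ≤ a1+…+a5=20.440 → R5 fires; C=9 M=5 R=8 E=5 S=6
Draw 7: a1=10.200, a2=3.630, a3=1.035, a4=7.600, a5=2.568, a0=25.033; τ=−ln(0.1545)/25.033=0.075 → t=0.396; u2·a0=0.2651·25.033=6.636 ≤ a1=10.200 → R1 fires; C=11 M=4 R=8 E=4 S=6
Draw 8: a1=6.528, a2=2.904, a3=0.828, a4=6.080, a5=2.568, a0=18.908; τ=−ln(0.2751)/18.908=0.068 → t=0.465; u2·a0=0.5118·18.908=9.677; a1+a2=9.432 < 9.677 ≤ a1+…+a3=10.260 → R3 fires; C=11 M=3 R=9 E=6 S=6
Draw 9: a1=7.344, a2=2.178, a3=0.621, a4=10.260, a5=2.568, a0=22.971; τ=−ln(0.9550)/22.971=0.002 → t=0.467; u2·a0=0.5140·22.971=11.807; a1+…+a3=10.143 < 11.807 ≤ a1+…+a4=20.403 → R4 fires; C=11 M=3 R=9 E=5 S=7
Draw 10: a1=6.120, a2=2.541, a3=0.621, a4=8.550, a5=2.996, a0=20.828; τ=−ln(0.5997)/20.828=0.025 → t=0.491; u2·a0=0.4344·20.828=9.048; a1+a2=8.661 < 9.048 ≤ a1+…+a3=9.282 → R3 fires; C=11 M=2 R=10 E=7 S=7
Draw 11: a1=5.712, a2=1.694, a3=0.414, a4=13.300, a5=2.996, a0=24.116; τ=−ln(0.4774)/24.116=0.031 → t=0.522; u2·a0=0.5481·24.116=13.218; a1+…+a3=7.820 < 13.218 ≤ a1+…+a4=21.120 → R4 fires; C=11 M=2 R=10 E=6 S=8
Draw 12: a1=4.896, a2=1.936, a3=0.414, a4=11.400, a5=3.424, a0=22.070; τ=−ln(0.0119)/22.070=0.201 → t=0.723 > T=0.62: stop.
Read off C at T=0.62: 11

C at T = 11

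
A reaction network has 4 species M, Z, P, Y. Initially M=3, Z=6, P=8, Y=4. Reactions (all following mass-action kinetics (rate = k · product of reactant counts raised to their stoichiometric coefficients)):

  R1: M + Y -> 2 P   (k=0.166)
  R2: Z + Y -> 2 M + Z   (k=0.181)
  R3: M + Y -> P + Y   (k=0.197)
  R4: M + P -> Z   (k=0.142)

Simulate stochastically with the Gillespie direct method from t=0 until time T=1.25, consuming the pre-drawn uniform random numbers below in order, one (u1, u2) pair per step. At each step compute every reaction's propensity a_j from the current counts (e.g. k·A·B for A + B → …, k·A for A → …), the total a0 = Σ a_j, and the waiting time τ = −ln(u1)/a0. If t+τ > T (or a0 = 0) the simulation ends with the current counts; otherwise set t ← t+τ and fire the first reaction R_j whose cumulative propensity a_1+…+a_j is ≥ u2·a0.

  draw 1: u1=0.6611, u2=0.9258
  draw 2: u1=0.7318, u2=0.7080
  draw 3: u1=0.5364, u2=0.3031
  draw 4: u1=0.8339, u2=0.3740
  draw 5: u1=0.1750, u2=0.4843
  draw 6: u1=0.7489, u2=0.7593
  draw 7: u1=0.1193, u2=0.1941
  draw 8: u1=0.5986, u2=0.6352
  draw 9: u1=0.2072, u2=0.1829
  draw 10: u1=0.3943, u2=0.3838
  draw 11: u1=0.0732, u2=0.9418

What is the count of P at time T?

t=0.000: M=3 Z=6 P=8 Y=4
Draw 1: a1=1.992, a2=4.344, a3=2.364, a4=3.408, a0=12.108; τ=−ln(0.6611)/12.108=0.034 → t=0.034; u2·a0=0.9258·12.108=11.210; a1+…+a3=8.700 < 11.210 ≤ a1+…+a4=12.108 → R4 fires; M=2 Z=7 P=7 Y=4
Draw 2: a1=1.328, a2=5.068, a3=1.576, a4=1.988, a0=9.960; τ=−ln(0.7318)/9.960=0.031 → t=0.066; u2·a0=0.7080·9.960=7.052; a1+a2=6.396 < 7.052 ≤ a1+…+a3=7.972 → R3 fires; M=1 Z=7 P=8 Y=4
Draw 3: a1=0.664, a2=5.068, a3=0.788, a4=1.136, a0=7.656; τ=−ln(0.5364)/7.656=0.081 → t=0.147; u2·a0=0.3031·7.656=2.321; a1=0.664 < 2.321 ≤ a1+a2=5.732 → R2 fires; M=3 Z=7 P=8 Y=3
Draw 4: a1=1.494, a2=3.801, a3=1.773, a4=3.408, a0=10.476; τ=−ln(0.8339)/10.476=0.017 → t=0.164; u2·a0=0.3740·10.476=3.918; a1=1.494 < 3.918 ≤ a1+a2=5.295 → R2 fires; M=5 Z=7 P=8 Y=2
Draw 5: a1=1.660, a2=2.534, a3=1.970, a4=5.680, a0=11.844; τ=−ln(0.1750)/11.844=0.147 → t=0.311; u2·a0=0.4843·11.844=5.736; a1+a2=4.194 < 5.736 ≤ a1+…+a3=6.164 → R3 fires; M=4 Z=7 P=9 Y=2
Draw 6: a1=1.328, a2=2.534, a3=1.576, a4=5.112, a0=10.550; τ=−ln(0.7489)/10.550=0.027 → t=0.339; u2·a0=0.7593·10.550=8.011; a1+…+a3=5.438 < 8.011 ≤ a1+…+a4=10.550 → R4 fires; M=3 Z=8 P=8 Y=2
Draw 7: a1=0.996, a2=2.896, a3=1.182, a4=3.408, a0=8.482; τ=−ln(0.1193)/8.482=0.251 → t=0.589; u2·a0=0.1941·8.482=1.646; a1=0.996 < 1.646 ≤ a1+a2=3.892 → R2 fires; M=5 Z=8 P=8 Y=1
Draw 8: a1=0.830, a2=1.448, a3=0.985, a4=5.680, a0=8.943; τ=−ln(0.5986)/8.943=0.057 → t=0.647; u2·a0=0.6352·8.943=5.681; a1+…+a3=3.263 < 5.681 ≤ a1+…+a4=8.943 → R4 fires; M=4 Z=9 P=7 Y=1
Draw 9: a1=0.664, a2=1.629, a3=0.788, a4=3.976, a0=7.057; τ=−ln(0.2072)/7.057=0.223 → t=0.870; u2·a0=0.1829·7.057=1.291; a1=0.664 < 1.291 ≤ a1+a2=2.293 → R2 fires; M=6 Z=9 P=7 Y=0
Draw 10: a1=0.000, a2=0.000, a3=0.000, a4=5.964, a0=5.964; τ=−ln(0.3943)/5.964=0.156 → t=1.026; u2·a0=0.3838·5.964=2.289; a1+…+a3=0.000 < 2.289 ≤ a1+…+a4=5.964 → R4 fires; M=5 Z=10 P=6 Y=0
Draw 11: a1=0.000, a2=0.000, a3=0.000, a4=4.260, a0=4.260; τ=−ln(0.0732)/4.260=0.614 → t=1.640 > T=1.25: stop.
Read off P at T=1.25: 6

P at T = 6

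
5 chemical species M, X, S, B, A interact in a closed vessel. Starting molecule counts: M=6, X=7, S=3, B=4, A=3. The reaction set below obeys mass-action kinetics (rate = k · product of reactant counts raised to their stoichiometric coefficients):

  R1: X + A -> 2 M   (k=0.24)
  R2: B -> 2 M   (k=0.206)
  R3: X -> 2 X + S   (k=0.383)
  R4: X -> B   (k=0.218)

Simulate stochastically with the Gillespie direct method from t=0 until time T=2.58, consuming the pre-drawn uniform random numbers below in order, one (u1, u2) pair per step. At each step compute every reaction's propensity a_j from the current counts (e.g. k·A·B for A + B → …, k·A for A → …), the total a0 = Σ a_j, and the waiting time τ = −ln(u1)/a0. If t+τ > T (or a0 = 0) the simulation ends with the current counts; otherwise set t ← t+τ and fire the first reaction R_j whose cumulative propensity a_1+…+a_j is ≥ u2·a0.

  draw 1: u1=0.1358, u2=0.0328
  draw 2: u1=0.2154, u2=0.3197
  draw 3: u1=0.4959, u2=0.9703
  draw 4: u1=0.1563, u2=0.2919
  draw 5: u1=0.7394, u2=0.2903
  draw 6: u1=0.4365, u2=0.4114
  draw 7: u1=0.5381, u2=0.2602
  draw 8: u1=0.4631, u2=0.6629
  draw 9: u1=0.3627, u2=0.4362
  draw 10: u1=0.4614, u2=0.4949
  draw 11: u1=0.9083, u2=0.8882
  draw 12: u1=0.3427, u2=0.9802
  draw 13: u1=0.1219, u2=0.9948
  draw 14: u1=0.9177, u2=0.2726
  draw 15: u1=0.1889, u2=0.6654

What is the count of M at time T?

M at T = 18

t=0.000: M=6 X=7 S=3 B=4 A=3
Draw 1: a1=5.040, a2=0.824, a3=2.681, a4=1.526, a0=10.071; τ=−ln(0.1358)/10.071=0.198 → t=0.198; u2·a0=0.0328·10.071=0.330 ≤ a1=5.040 → R1 fires; M=8 X=6 S=3 B=4 A=2
Draw 2: a1=2.880, a2=0.824, a3=2.298, a4=1.308, a0=7.310; τ=−ln(0.2154)/7.310=0.210 → t=0.408; u2·a0=0.3197·7.310=2.337 ≤ a1=2.880 → R1 fires; M=10 X=5 S=3 B=4 A=1
Draw 3: a1=1.200, a2=0.824, a3=1.915, a4=1.090, a0=5.029; τ=−ln(0.4959)/5.029=0.139 → t=0.548; u2·a0=0.9703·5.029=4.880; a1+…+a3=3.939 < 4.880 ≤ a1+…+a4=5.029 → R4 fires; M=10 X=4 S=3 B=5 A=1
Draw 4: a1=0.960, a2=1.030, a3=1.532, a4=0.872, a0=4.394; τ=−ln(0.1563)/4.394=0.422 → t=0.970; u2·a0=0.2919·4.394=1.283; a1=0.960 < 1.283 ≤ a1+a2=1.990 → R2 fires; M=12 X=4 S=3 B=4 A=1
Draw 5: a1=0.960, a2=0.824, a3=1.532, a4=0.872, a0=4.188; τ=−ln(0.7394)/4.188=0.072 → t=1.042; u2·a0=0.2903·4.188=1.216; a1=0.960 < 1.216 ≤ a1+a2=1.784 → R2 fires; M=14 X=4 S=3 B=3 A=1
Draw 6: a1=0.960, a2=0.618, a3=1.532, a4=0.872, a0=3.982; τ=−ln(0.4365)/3.982=0.208 → t=1.250; u2·a0=0.4114·3.982=1.638; a1+a2=1.578 < 1.638 ≤ a1+…+a3=3.110 → R3 fires; M=14 X=5 S=4 B=3 A=1
Draw 7: a1=1.200, a2=0.618, a3=1.915, a4=1.090, a0=4.823; τ=−ln(0.5381)/4.823=0.128 → t=1.379; u2·a0=0.2602·4.823=1.255; a1=1.200 < 1.255 ≤ a1+a2=1.818 → R2 fires; M=16 X=5 S=4 B=2 A=1
Draw 8: a1=1.200, a2=0.412, a3=1.915, a4=1.090, a0=4.617; τ=−ln(0.4631)/4.617=0.167 → t=1.546; u2·a0=0.6629·4.617=3.061; a1+a2=1.612 < 3.061 ≤ a1+…+a3=3.527 → R3 fires; M=16 X=6 S=5 B=2 A=1
Draw 9: a1=1.440, a2=0.412, a3=2.298, a4=1.308, a0=5.458; τ=−ln(0.3627)/5.458=0.186 → t=1.731; u2·a0=0.4362·5.458=2.381; a1+a2=1.852 < 2.381 ≤ a1+…+a3=4.150 → R3 fires; M=16 X=7 S=6 B=2 A=1
Draw 10: a1=1.680, a2=0.412, a3=2.681, a4=1.526, a0=6.299; τ=−ln(0.4614)/6.299=0.123 → t=1.854; u2·a0=0.4949·6.299=3.117; a1+a2=2.092 < 3.117 ≤ a1+…+a3=4.773 → R3 fires; M=16 X=8 S=7 B=2 A=1
Draw 11: a1=1.920, a2=0.412, a3=3.064, a4=1.744, a0=7.140; τ=−ln(0.9083)/7.140=0.013 → t=1.868; u2·a0=0.8882·7.140=6.342; a1+…+a3=5.396 < 6.342 ≤ a1+…+a4=7.140 → R4 fires; M=16 X=7 S=7 B=3 A=1
Draw 12: a1=1.680, a2=0.618, a3=2.681, a4=1.526, a0=6.505; τ=−ln(0.3427)/6.505=0.165 → t=2.032; u2·a0=0.9802·6.505=6.376; a1+…+a3=4.979 < 6.376 ≤ a1+…+a4=6.505 → R4 fires; M=16 X=6 S=7 B=4 A=1
Draw 13: a1=1.440, a2=0.824, a3=2.298, a4=1.308, a0=5.870; τ=−ln(0.1219)/5.870=0.359 → t=2.391; u2·a0=0.9948·5.870=5.839; a1+…+a3=4.562 < 5.839 ≤ a1+…+a4=5.870 → R4 fires; M=16 X=5 S=7 B=5 A=1
Draw 14: a1=1.200, a2=1.030, a3=1.915, a4=1.090, a0=5.235; τ=−ln(0.9177)/5.235=0.016 → t=2.407; u2·a0=0.2726·5.235=1.427; a1=1.200 < 1.427 ≤ a1+a2=2.230 → R2 fires; M=18 X=5 S=7 B=4 A=1
Draw 15: a1=1.200, a2=0.824, a3=1.915, a4=1.090, a0=5.029; τ=−ln(0.1889)/5.029=0.331 → t=2.739 > T=2.58: stop.
Read off M at T=2.58: 18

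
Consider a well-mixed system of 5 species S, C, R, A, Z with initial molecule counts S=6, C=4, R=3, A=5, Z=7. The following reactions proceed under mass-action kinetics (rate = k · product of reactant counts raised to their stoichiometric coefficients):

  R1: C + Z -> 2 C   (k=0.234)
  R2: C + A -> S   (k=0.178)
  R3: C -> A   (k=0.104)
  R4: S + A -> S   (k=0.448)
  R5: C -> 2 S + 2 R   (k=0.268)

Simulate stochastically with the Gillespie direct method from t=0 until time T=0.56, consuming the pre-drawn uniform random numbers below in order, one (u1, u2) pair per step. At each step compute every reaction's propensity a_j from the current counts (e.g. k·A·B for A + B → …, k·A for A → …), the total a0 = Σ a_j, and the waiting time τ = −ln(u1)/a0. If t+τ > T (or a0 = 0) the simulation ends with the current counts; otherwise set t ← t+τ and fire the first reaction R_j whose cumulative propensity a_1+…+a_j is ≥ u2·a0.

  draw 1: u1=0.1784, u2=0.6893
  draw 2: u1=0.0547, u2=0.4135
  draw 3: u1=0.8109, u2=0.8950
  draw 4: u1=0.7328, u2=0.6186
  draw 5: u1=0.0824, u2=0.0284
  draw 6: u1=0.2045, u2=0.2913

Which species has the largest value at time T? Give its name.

t=0.000: S=6 C=4 R=3 A=5 Z=7
Draw 1: a1=6.552, a2=3.560, a3=0.416, a4=13.440, a5=1.072, a0=25.040; τ=−ln(0.1784)/25.040=0.069 → t=0.069; u2·a0=0.6893·25.040=17.260; a1+…+a3=10.528 < 17.260 ≤ a1+…+a4=23.968 → R4 fires; S=6 C=4 R=3 A=4 Z=7
Draw 2: a1=6.552, a2=2.848, a3=0.416, a4=10.752, a5=1.072, a0=21.640; τ=−ln(0.0547)/21.640=0.134 → t=0.203; u2·a0=0.4135·21.640=8.948; a1=6.552 < 8.948 ≤ a1+a2=9.400 → R2 fires; S=7 C=3 R=3 A=3 Z=7
Draw 3: a1=4.914, a2=1.602, a3=0.312, a4=9.408, a5=0.804, a0=17.040; τ=−ln(0.8109)/17.040=0.012 → t=0.215; u2·a0=0.8950·17.040=15.251; a1+…+a3=6.828 < 15.251 ≤ a1+…+a4=16.236 → R4 fires; S=7 C=3 R=3 A=2 Z=7
Draw 4: a1=4.914, a2=1.068, a3=0.312, a4=6.272, a5=0.804, a0=13.370; τ=−ln(0.7328)/13.370=0.023 → t=0.239; u2·a0=0.6186·13.370=8.271; a1+…+a3=6.294 < 8.271 ≤ a1+…+a4=12.566 → R4 fires; S=7 C=3 R=3 A=1 Z=7
Draw 5: a1=4.914, a2=0.534, a3=0.312, a4=3.136, a5=0.804, a0=9.700; τ=−ln(0.0824)/9.700=0.257 → t=0.496; u2·a0=0.0284·9.700=0.275 ≤ a1=4.914 → R1 fires; S=7 C=4 R=3 A=1 Z=6
Draw 6: a1=5.616, a2=0.712, a3=0.416, a4=3.136, a5=1.072, a0=10.952; τ=−ln(0.2045)/10.952=0.145 → t=0.641 > T=0.56: stop.
At T=0.56: S=7 C=4 R=3 A=1 Z=6; the largest is S.

Dominant species at T: S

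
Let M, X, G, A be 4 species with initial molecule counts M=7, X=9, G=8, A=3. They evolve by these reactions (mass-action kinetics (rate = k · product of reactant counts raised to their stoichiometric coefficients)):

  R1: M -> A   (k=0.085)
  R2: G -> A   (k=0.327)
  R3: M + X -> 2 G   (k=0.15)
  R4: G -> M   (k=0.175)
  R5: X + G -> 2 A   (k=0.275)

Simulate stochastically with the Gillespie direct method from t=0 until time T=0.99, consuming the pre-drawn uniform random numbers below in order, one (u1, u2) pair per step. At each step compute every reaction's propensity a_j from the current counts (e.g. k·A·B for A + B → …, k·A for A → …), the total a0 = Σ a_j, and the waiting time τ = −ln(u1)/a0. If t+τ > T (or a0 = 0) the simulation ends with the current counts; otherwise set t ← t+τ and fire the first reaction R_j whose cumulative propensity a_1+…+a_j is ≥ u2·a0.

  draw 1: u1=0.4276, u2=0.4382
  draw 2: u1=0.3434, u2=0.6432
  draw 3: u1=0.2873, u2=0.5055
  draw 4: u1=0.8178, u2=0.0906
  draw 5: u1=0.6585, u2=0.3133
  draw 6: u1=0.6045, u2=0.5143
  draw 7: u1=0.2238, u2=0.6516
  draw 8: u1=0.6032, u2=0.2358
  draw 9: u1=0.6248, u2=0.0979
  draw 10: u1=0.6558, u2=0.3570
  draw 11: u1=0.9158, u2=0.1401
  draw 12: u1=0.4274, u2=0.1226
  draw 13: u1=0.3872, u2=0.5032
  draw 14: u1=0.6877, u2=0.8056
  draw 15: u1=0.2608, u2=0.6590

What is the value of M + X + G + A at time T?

Check how each reaction changes W = M + X + G + A (weight of products minus weight of reactants):
R1: M -> A: (1·1) − (1·1) = 1 − 1 = 0
R2: G -> A: (1·1) − (1·1) = 1 − 1 = 0
R3: M + X -> 2 G: (1·2) − (1·1 + 1·1) = 2 − 2 = 0
R4: G -> M: (1·1) − (1·1) = 1 − 1 = 0
R5: X + G -> 2 A: (1·2) − (1·1 + 1·1) = 2 − 2 = 0
Every reaction leaves W unchanged, so W is conserved and no simulation is needed: W(T) = W(0) = 7 + 9 + 8 + 3 = 27

Value at T = 27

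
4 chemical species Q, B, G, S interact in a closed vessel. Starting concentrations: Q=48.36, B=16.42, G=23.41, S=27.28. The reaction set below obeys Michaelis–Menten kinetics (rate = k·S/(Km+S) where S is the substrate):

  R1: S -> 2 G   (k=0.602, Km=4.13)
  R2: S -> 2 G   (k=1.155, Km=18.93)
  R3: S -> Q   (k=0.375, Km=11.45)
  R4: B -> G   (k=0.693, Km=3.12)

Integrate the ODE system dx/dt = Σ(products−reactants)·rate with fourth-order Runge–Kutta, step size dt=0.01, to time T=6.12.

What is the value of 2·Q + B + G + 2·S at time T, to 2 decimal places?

Value at T = 191.11

Check how each reaction changes W = 2·Q + B + G + 2·S (weight of products minus weight of reactants):
R1: S -> 2 G: (1·2) − (2·1) = 2 − 2 = 0
R2: S -> 2 G: (1·2) − (2·1) = 2 − 2 = 0
R3: S -> Q: (2·1) − (2·1) = 2 − 2 = 0
R4: B -> G: (1·1) − (1·1) = 1 − 1 = 0
Every reaction leaves W unchanged, so W is conserved and no simulation is needed: W(T) = W(0) = 2·48.36 + 16.42 + 23.41 + 2·27.28 = 191.11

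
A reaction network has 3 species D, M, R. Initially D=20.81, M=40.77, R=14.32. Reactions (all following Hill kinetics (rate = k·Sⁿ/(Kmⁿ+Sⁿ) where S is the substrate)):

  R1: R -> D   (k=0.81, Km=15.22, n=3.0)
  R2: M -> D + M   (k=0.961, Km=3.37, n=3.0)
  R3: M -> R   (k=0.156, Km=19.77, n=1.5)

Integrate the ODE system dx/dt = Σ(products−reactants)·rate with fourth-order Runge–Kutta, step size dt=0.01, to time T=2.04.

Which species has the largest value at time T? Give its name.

RK4 with dt=0.01: 204 steps to T=2.04. Trajectory (selected grid times):
t=0.00: D=20.81 M=40.77 R=14.32
t=0.23: D=21.12 M=40.74 R=14.26
t=0.45: D=21.41 M=40.72 R=14.21
t=0.68: D=21.71 M=40.69 R=14.15
t=0.91: D=22.01 M=40.66 R=14.10
t=1.13: D=22.30 M=40.64 R=14.04
t=1.36: D=22.61 M=40.61 R=13.99
t=1.59: D=22.91 M=40.58 R=13.93
t=1.81: D=23.20 M=40.56 R=13.88
t=2.04: D=23.50 M=40.53 R=13.83
At T=2.04: D=23.50 M=40.53 R=13.83; the largest is M.

Dominant species at T: M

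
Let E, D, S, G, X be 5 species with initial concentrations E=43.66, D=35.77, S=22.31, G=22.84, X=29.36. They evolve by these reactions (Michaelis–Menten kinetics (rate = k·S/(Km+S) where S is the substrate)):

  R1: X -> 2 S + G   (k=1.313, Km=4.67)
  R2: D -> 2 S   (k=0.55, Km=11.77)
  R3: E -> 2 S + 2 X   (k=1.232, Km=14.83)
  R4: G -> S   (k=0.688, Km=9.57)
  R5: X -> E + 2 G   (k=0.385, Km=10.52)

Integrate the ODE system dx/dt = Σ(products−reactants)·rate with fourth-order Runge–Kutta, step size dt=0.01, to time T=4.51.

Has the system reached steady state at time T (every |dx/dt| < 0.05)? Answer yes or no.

Steady state at T: no

RK4 with dt=0.01: 451 steps to T=4.51. Trajectory (selected grid times):
t=0.00: E=43.66 D=35.77 S=22.31 G=22.84 X=29.36
t=0.50: E=43.34 D=35.56 S=25.02 G=23.45 X=29.57
t=1.00: E=43.03 D=35.36 S=27.73 G=24.05 X=29.78
t=1.50: E=42.71 D=35.15 S=30.44 G=24.66 X=29.98
t=2.00: E=42.40 D=34.94 S=33.15 G=25.26 X=30.19
t=2.51: E=42.08 D=34.74 S=35.91 G=25.88 X=30.39
t=3.01: E=41.77 D=34.53 S=38.63 G=26.48 X=30.59
t=3.51: E=41.45 D=34.32 S=41.34 G=27.09 X=30.78
t=4.01: E=41.14 D=34.12 S=44.05 G=27.69 X=30.98
t=4.51: E=40.84 D=33.92 S=46.76 G=28.29 X=31.17
Rates at T: R1=1.1419, R2=0.4083, R3=0.9038, R4=0.5141, R5=0.2878
dx/dt at T (Σ net stoichiometry × rate): E=-0.6159, D=-0.4083, S=+5.4221, G=+1.2035, X=+0.3778
Largest |dx/dt| is |+5.4221| (S) ≥ 0.05 → not steady.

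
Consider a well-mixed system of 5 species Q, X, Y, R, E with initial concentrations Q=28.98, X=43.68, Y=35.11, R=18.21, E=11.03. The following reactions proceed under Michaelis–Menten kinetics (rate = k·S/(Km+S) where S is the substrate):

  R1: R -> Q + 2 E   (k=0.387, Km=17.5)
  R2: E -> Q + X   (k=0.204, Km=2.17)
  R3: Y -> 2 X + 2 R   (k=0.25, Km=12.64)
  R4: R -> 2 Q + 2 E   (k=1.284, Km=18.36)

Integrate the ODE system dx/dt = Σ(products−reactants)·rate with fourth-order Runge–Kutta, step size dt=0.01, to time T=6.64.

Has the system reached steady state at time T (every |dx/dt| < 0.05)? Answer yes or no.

RK4 with dt=0.01: 664 steps to T=6.64. Trajectory (selected grid times):
t=0.00: Q=28.98 X=43.68 Y=35.11 R=18.21 E=11.03
t=0.74: Q=30.19 X=44.08 Y=34.97 R=17.87 E=12.14
t=1.48: Q=31.40 X=44.48 Y=34.84 R=17.53 E=13.23
t=2.21: Q=32.58 X=44.88 Y=34.70 R=17.20 E=14.29
t=2.95: Q=33.77 X=45.28 Y=34.57 R=16.87 E=15.36
t=3.69: Q=34.95 X=45.68 Y=34.43 R=16.55 E=16.41
t=4.43: Q=36.11 X=46.09 Y=34.30 R=16.23 E=17.45
t=5.16: Q=37.26 X=46.49 Y=34.16 R=15.93 E=18.46
t=5.90: Q=38.41 X=46.89 Y=34.03 R=15.62 E=19.48
t=6.64: Q=39.55 X=47.30 Y=33.90 R=15.32 E=20.48
Rates at T: R1=0.1807, R2=0.1845, R3=0.1821, R4=0.5841
dx/dt at T (Σ net stoichiometry × rate): Q=+1.5333, X=+0.5486, Y=-0.1821, R=-0.4006, E=+1.3451
Largest |dx/dt| is |+1.5333| (Q) ≥ 0.05 → not steady.

Steady state at T: no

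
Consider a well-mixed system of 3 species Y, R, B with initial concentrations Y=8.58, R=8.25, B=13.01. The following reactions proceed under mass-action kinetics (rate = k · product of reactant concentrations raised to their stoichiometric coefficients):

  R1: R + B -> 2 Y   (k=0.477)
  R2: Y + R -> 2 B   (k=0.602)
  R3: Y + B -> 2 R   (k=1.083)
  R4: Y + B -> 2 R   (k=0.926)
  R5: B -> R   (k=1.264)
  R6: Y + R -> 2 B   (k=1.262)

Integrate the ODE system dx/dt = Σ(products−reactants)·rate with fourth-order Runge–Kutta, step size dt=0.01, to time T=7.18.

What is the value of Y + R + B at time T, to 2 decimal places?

Value at T = 29.84

Check how each reaction changes W = Y + R + B (weight of products minus weight of reactants):
R1: R + B -> 2 Y: (1·2) − (1·1 + 1·1) = 2 − 2 = 0
R2: Y + R -> 2 B: (1·2) − (1·1 + 1·1) = 2 − 2 = 0
R3: Y + B -> 2 R: (1·2) − (1·1 + 1·1) = 2 − 2 = 0
R4: Y + B -> 2 R: (1·2) − (1·1 + 1·1) = 2 − 2 = 0
R5: B -> R: (1·1) − (1·1) = 1 − 1 = 0
R6: Y + R -> 2 B: (1·2) − (1·1 + 1·1) = 2 − 2 = 0
Every reaction leaves W unchanged, so W is conserved and no simulation is needed: W(T) = W(0) = 8.58 + 8.25 + 13.01 = 29.84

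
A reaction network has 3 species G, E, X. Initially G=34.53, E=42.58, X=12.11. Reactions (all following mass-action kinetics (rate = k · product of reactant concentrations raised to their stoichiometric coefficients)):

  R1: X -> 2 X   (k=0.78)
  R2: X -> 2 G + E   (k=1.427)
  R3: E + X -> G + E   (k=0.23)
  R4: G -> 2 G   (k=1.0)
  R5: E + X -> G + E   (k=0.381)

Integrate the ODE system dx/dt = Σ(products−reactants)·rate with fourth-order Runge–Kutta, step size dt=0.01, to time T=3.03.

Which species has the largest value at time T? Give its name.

RK4 with dt=0.01: 303 steps to T=3.03. Trajectory (selected grid times):
t=0.00: G=34.53 E=42.58 X=12.11
t=0.34: G=66.26 E=43.22 X=0.00
t=0.67: G=92.17 E=43.22 X=0.00
t=1.01: G=129.50 E=43.22 X=0.00
t=1.35: G=181.93 E=43.22 X=0.00
t=1.68: G=253.06 E=43.22 X=0.00
t=2.02: G=355.54 E=43.22 X=0.00
t=2.36: G=499.52 E=43.22 X=0.00
t=2.69: G=694.82 E=43.22 X=0.00
t=3.03: G=976.18 E=43.22 X=0.00
At T=3.03: G=976.18 E=43.22 X=0.00; the largest is G.

Dominant species at T: G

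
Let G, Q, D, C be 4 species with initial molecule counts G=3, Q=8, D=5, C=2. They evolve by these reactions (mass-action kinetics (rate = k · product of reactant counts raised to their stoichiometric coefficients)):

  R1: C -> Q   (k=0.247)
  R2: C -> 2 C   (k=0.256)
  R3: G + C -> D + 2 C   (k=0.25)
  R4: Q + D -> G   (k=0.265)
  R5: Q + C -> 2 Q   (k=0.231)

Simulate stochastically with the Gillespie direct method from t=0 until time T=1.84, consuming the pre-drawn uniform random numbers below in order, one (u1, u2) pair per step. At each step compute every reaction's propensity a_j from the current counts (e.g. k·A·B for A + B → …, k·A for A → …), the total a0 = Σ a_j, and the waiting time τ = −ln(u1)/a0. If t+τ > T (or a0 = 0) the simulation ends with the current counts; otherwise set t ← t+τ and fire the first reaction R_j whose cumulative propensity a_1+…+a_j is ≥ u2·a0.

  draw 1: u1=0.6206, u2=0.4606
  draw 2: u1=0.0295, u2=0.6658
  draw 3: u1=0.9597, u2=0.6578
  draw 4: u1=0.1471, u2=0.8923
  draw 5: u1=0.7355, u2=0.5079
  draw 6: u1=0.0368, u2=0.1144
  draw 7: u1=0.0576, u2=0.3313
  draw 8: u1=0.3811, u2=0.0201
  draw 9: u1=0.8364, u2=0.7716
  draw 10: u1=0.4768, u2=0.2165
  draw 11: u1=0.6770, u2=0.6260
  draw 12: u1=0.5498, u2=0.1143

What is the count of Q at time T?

t=0.000: G=3 Q=8 D=5 C=2
Draw 1: a1=0.494, a2=0.512, a3=1.500, a4=10.600, a5=3.696, a0=16.802; τ=−ln(0.6206)/16.802=0.028 → t=0.028; u2·a0=0.4606·16.802=7.739; a1+…+a3=2.506 < 7.739 ≤ a1+…+a4=13.106 → R4 fires; G=4 Q=7 D=4 C=2
Draw 2: a1=0.494, a2=0.512, a3=2.000, a4=7.420, a5=3.234, a0=13.660; τ=−ln(0.0295)/13.660=0.258 → t=0.286; u2·a0=0.6658·13.660=9.095; a1+…+a3=3.006 < 9.095 ≤ a1+…+a4=10.426 → R4 fires; G=5 Q=6 D=3 C=2
Draw 3: a1=0.494, a2=0.512, a3=2.500, a4=4.770, a5=2.772, a0=11.048; τ=−ln(0.9597)/11.048=0.004 → t=0.290; u2·a0=0.6578·11.048=7.267; a1+…+a3=3.506 < 7.267 ≤ a1+…+a4=8.276 → R4 fires; G=6 Q=5 D=2 C=2
Draw 4: a1=0.494, a2=0.512, a3=3.000, a4=2.650, a5=2.310, a0=8.966; τ=−ln(0.1471)/8.966=0.214 → t=0.504; u2·a0=0.8923·8.966=8.000; a1+…+a4=6.656 < 8.000 ≤ a1+…+a5=8.966 → R5 fires; G=6 Q=6 D=2 C=1
Draw 5: a1=0.247, a2=0.256, a3=1.500, a4=3.180, a5=1.386, a0=6.569; τ=−ln(0.7355)/6.569=0.047 → t=0.551; u2·a0=0.5079·6.569=3.336; a1+…+a3=2.003 < 3.336 ≤ a1+…+a4=5.183 → R4 fires; G=7 Q=5 D=1 C=1
Draw 6: a1=0.247, a2=0.256, a3=1.750, a4=1.325, a5=1.155, a0=4.733; τ=−ln(0.0368)/4.733=0.698 → t=1.248; u2·a0=0.1144·4.733=0.541; a1+a2=0.503 < 0.541 ≤ a1+…+a3=2.253 → R3 fires; G=6 Q=5 D=2 C=2
Draw 7: a1=0.494, a2=0.512, a3=3.000, a4=2.650, a5=2.310, a0=8.966; τ=−ln(0.0576)/8.966=0.318 → t=1.567; u2·a0=0.3313·8.966=2.970; a1+a2=1.006 < 2.970 ≤ a1+…+a3=4.006 → R3 fires; G=5 Q=5 D=3 C=3
Draw 8: a1=0.741, a2=0.768, a3=3.750, a4=3.975, a5=3.465, a0=12.699; τ=−ln(0.3811)/12.699=0.076 → t=1.643; u2·a0=0.0201·12.699=0.255 ≤ a1=0.741 → R1 fires; G=5 Q=6 D=3 C=2
Draw 9: a1=0.494, a2=0.512, a3=2.500, a4=4.770, a5=2.772, a0=11.048; τ=−ln(0.8364)/11.048=0.016 → t=1.659; u2·a0=0.7716·11.048=8.525; a1+…+a4=8.276 < 8.525 ≤ a1+…+a5=11.048 → R5 fires; G=5 Q=7 D=3 C=1
Draw 10: a1=0.247, a2=0.256, a3=1.250, a4=5.565, a5=1.617, a0=8.935; τ=−ln(0.4768)/8.935=0.083 → t=1.742; u2·a0=0.2165·8.935=1.934; a1+…+a3=1.753 < 1.934 ≤ a1+…+a4=7.318 → R4 fires; G=6 Q=6 D=2 C=1
Draw 11: a1=0.247, a2=0.256, a3=1.500, a4=3.180, a5=1.386, a0=6.569; τ=−ln(0.6770)/6.569=0.059 → t=1.801; u2·a0=0.6260·6.569=4.112; a1+…+a3=2.003 < 4.112 ≤ a1+…+a4=5.183 → R4 fires; G=7 Q=5 D=1 C=1
Draw 12: a1=0.247, a2=0.256, a3=1.750, a4=1.325, a5=1.155, a0=4.733; τ=−ln(0.5498)/4.733=0.126 → t=1.927 > T=1.84: stop.
Read off Q at T=1.84: 5

Q at T = 5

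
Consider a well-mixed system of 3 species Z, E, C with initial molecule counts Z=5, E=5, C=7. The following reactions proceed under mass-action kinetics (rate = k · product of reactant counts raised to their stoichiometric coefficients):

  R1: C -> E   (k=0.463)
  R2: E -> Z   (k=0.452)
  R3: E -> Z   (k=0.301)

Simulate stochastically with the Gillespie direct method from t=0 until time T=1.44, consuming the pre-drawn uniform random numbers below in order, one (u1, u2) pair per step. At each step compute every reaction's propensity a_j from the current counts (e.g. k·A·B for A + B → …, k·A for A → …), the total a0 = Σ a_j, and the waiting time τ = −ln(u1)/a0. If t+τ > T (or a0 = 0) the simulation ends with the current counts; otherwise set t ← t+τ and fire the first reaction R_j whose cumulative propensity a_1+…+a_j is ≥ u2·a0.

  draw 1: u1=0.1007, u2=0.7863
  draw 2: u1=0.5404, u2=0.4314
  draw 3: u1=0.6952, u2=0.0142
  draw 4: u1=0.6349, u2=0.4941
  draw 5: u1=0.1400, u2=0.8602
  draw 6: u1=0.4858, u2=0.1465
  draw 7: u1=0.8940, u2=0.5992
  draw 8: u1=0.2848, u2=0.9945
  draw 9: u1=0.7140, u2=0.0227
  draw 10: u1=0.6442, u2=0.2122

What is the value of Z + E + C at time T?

Check how each reaction changes W = Z + E + C (weight of products minus weight of reactants):
R1: C -> E: (1·1) − (1·1) = 1 − 1 = 0
R2: E -> Z: (1·1) − (1·1) = 1 − 1 = 0
R3: E -> Z: (1·1) − (1·1) = 1 − 1 = 0
Every reaction leaves W unchanged, so W is conserved and no simulation is needed: W(T) = W(0) = 5 + 5 + 7 = 17

Value at T = 17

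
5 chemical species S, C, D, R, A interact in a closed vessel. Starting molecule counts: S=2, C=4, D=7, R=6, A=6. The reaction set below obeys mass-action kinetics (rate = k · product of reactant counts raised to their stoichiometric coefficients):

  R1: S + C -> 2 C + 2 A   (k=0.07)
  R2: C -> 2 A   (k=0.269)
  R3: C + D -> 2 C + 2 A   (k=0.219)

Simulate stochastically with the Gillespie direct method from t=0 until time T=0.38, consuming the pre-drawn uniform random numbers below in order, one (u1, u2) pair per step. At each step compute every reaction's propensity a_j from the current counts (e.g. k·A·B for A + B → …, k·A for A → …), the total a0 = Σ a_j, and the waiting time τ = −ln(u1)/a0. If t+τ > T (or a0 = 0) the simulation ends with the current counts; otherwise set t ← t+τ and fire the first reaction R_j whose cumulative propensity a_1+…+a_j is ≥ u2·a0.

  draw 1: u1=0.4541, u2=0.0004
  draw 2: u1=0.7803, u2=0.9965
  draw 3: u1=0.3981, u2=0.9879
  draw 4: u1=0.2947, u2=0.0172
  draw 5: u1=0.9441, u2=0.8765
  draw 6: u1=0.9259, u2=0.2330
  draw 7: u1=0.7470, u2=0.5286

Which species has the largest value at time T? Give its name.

Dominant species at T: A

t=0.000: S=2 C=4 D=7 R=6 A=6
Draw 1: a1=0.560, a2=1.076, a3=6.132, a0=7.768; τ=−ln(0.4541)/7.768=0.102 → t=0.102; u2·a0=0.0004·7.768=0.003 ≤ a1=0.560 → R1 fires; S=1 C=5 D=7 R=6 A=8
Draw 2: a1=0.350, a2=1.345, a3=7.665, a0=9.360; τ=−ln(0.7803)/9.360=0.027 → t=0.128; u2·a0=0.9965·9.360=9.327; a1+a2=1.695 < 9.327 ≤ a1+…+a3=9.360 → R3 fires; S=1 C=6 D=6 R=6 A=10
Draw 3: a1=0.420, a2=1.614, a3=7.884, a0=9.918; τ=−ln(0.3981)/9.918=0.093 → t=0.221; u2·a0=0.9879·9.918=9.798; a1+a2=2.034 < 9.798 ≤ a1+…+a3=9.918 → R3 fires; S=1 C=7 D=5 R=6 A=12
Draw 4: a1=0.490, a2=1.883, a3=7.665, a0=10.038; τ=−ln(0.2947)/10.038=0.122 → t=0.343; u2·a0=0.0172·10.038=0.173 ≤ a1=0.490 → R1 fires; S=0 C=8 D=5 R=6 A=14
Draw 5: a1=0.000, a2=2.152, a3=8.760, a0=10.912; τ=−ln(0.9441)/10.912=0.005 → t=0.348; u2·a0=0.8765·10.912=9.564; a1+a2=2.152 < 9.564 ≤ a1+…+a3=10.912 → R3 fires; S=0 C=9 D=4 R=6 A=16
Draw 6: a1=0.000, a2=2.421, a3=7.884, a0=10.305; τ=−ln(0.9259)/10.305=0.007 → t=0.355; u2·a0=0.2330·10.305=2.401; a1=0.000 < 2.401 ≤ a1+a2=2.421 → R2 fires; S=0 C=8 D=4 R=6 A=18
Draw 7: a1=0.000, a2=2.152, a3=7.008, a0=9.160; τ=−ln(0.7470)/9.160=0.032 → t=0.387 > T=0.38: stop.
At T=0.38: S=0 C=8 D=4 R=6 A=18; the largest is A.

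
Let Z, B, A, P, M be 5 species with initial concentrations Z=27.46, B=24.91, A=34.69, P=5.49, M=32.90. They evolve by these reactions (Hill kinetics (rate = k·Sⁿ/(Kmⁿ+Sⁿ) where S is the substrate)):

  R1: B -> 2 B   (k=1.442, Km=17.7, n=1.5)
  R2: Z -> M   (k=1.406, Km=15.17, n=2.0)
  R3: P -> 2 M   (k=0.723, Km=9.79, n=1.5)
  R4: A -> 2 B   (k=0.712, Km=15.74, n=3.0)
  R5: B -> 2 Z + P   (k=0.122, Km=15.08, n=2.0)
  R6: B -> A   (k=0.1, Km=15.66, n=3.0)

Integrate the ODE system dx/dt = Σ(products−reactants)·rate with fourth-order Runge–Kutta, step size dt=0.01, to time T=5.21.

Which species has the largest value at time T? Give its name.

RK4 with dt=0.01: 521 steps to T=5.21. Trajectory (selected grid times):
t=0.00: Z=27.46 B=24.91 A=34.69 P=5.49 M=32.90
t=0.58: Z=26.94 B=26.09 A=34.36 P=5.42 M=33.77
t=1.16: Z=26.43 B=27.29 A=34.03 P=5.35 M=34.63
t=1.74: Z=25.93 B=28.49 A=33.71 P=5.29 M=35.48
t=2.32: Z=25.44 B=29.70 A=33.38 P=5.22 M=36.32
t=2.89: Z=24.96 B=30.90 A=33.06 P=5.16 M=37.14
t=3.47: Z=24.49 B=32.12 A=32.74 P=5.11 M=37.96
t=4.05: Z=24.02 B=33.35 A=32.43 P=5.05 M=38.77
t=4.63: Z=23.55 B=34.59 A=32.11 P=5.00 M=39.58
t=5.21: Z=23.10 B=35.83 A=31.79 P=4.95 M=40.38
At T=5.21: Z=23.10 B=35.83 A=31.79 P=4.95 M=40.38; the largest is M.

Dominant species at T: M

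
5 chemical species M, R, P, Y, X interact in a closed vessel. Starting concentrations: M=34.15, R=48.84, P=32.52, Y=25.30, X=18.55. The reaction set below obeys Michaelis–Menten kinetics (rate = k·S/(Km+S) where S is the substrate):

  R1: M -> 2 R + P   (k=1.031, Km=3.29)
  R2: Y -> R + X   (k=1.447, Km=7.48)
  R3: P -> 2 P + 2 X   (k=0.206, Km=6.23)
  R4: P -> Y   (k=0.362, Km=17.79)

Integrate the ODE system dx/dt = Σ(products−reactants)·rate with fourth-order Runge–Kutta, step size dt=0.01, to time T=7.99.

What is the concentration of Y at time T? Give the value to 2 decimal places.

RK4 with dt=0.01: 799 steps to T=7.99. Trajectory (selected grid times):
t=0.00: M=34.15 R=48.84 P=32.52 Y=25.30 X=18.55
t=0.89: M=33.31 R=51.50 P=33.30 Y=24.52 X=19.85
t=1.78: M=32.48 R=54.15 P=34.08 Y=23.75 X=21.14
t=2.66: M=31.66 R=56.76 P=34.85 Y=22.99 X=22.41
t=3.55: M=30.83 R=59.39 P=35.62 Y=22.24 X=23.69
t=4.44: M=30.00 R=62.01 P=36.39 Y=21.49 X=24.96
t=5.33: M=29.17 R=64.61 P=37.15 Y=20.76 X=26.23
t=6.21: M=28.36 R=67.17 P=37.90 Y=20.04 X=27.47
t=7.10: M=27.54 R=69.75 P=38.66 Y=19.33 X=28.72
t=7.99: M=26.72 R=72.31 P=39.42 Y=18.63 X=29.96
Read off Y at T=7.99: 18.63

Y at T = 18.63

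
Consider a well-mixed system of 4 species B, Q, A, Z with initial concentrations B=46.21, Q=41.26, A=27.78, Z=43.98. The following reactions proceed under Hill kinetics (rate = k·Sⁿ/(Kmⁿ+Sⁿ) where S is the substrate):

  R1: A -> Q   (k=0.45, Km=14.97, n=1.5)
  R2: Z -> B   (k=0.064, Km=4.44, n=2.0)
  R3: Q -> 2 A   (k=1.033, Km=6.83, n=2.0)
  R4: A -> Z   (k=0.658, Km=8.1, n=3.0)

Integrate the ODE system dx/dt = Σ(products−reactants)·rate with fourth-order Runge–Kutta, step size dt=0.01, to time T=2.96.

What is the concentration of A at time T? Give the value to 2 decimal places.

RK4 with dt=0.01: 296 steps to T=2.96. Trajectory (selected grid times):
t=0.00: B=46.21 Q=41.26 A=27.78 Z=43.98
t=0.33: B=46.23 Q=41.03 A=28.12 Z=44.17
t=0.66: B=46.25 Q=40.81 A=28.47 Z=44.36
t=0.99: B=46.27 Q=40.59 A=28.81 Z=44.55
t=1.32: B=46.29 Q=40.36 A=29.15 Z=44.75
t=1.64: B=46.31 Q=40.15 A=29.48 Z=44.93
t=1.97: B=46.33 Q=39.93 A=29.83 Z=45.12
t=2.30: B=46.36 Q=39.70 A=30.16 Z=45.32
t=2.63: B=46.38 Q=39.48 A=30.50 Z=45.51
t=2.96: B=46.40 Q=39.26 A=30.84 Z=45.70
Read off A at T=2.96: 30.84

A at T = 30.84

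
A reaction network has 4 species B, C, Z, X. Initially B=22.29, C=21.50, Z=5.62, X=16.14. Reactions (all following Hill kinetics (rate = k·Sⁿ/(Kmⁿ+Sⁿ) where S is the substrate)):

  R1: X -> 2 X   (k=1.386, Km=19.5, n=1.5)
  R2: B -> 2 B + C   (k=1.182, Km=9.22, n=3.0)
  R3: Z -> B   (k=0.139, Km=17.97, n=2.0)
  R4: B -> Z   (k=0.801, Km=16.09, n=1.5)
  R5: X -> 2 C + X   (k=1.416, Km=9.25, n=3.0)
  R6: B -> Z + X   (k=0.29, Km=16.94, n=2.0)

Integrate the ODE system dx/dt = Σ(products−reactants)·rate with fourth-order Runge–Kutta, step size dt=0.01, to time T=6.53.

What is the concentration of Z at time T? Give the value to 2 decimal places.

RK4 with dt=0.01: 653 steps to T=6.53. Trajectory (selected grid times):
t=0.00: B=22.29 C=21.50 Z=5.62 X=16.14
t=0.73: B=22.61 C=24.06 Z=6.11 X=16.72
t=1.45: B=22.92 C=26.62 Z=6.59 X=17.30
t=2.18: B=23.24 C=29.23 Z=7.09 X=17.90
t=2.90: B=23.55 C=31.84 Z=7.58 X=18.51
t=3.63: B=23.87 C=34.50 Z=8.08 X=19.15
t=4.35: B=24.18 C=37.15 Z=8.57 X=19.78
t=5.08: B=24.49 C=39.85 Z=9.07 X=20.44
t=5.80: B=24.80 C=42.53 Z=9.57 X=21.11
t=6.53: B=25.12 C=45.27 Z=10.08 X=21.80
Read off Z at T=6.53: 10.08

Z at T = 10.08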